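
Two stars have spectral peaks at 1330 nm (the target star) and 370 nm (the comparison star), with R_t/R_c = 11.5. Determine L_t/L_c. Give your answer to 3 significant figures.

0.792

Wien's law gives T ∝ 1/λ_max, so T_t/T_c = λ_c/λ_t = 370/1330 = 0.2782.
Then L ∝ R²T⁴ gives L_t/L_c = (11.5)² × (0.2782)⁴ = 132.2 × 0.005990 = 0.7921.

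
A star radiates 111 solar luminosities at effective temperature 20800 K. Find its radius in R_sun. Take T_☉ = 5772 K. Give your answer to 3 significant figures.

R/R_☉ = √(L/L_☉) / (T/T_☉)² = √(111) / (3.604)²
       = 10.54 / 12.99 = 0.8113.

0.811 R_sun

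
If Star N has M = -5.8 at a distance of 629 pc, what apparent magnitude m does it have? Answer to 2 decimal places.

3.19

m = M + 5 log₁₀(d/10 pc) = -5.8 + 5 log₁₀(629/10)
  = -5.8 + 5 × 1.799 = -5.8 + 8.99 = 3.19.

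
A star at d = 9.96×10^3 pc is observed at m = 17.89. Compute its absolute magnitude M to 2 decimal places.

2.90

M = m − 5 log₁₀(d/10 pc) = 17.89 − 5 log₁₀(9.96×10^3/10)
  = 17.89 − 5 × 2.998 = 17.89 − 14.99 = 2.90.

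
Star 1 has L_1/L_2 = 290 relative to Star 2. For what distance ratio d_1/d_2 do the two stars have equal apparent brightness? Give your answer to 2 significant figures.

Equal flux requires L_1/d_1² = L_2/d_2², so d_1/d_2 = √(L_1/L_2)
= √(290) = 17.03.

17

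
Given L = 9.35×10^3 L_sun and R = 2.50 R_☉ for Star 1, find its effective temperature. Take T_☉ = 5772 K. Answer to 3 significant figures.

T/T_☉ = (L/L_☉)^(1/4) / (R/R_☉)^(1/2)
T = 5772 × (9.35×10^3)^(1/4) / √(2.50) = 5772 × 9.833 / 1.581 = 3.590×10^4 K.

3.59×10^4 K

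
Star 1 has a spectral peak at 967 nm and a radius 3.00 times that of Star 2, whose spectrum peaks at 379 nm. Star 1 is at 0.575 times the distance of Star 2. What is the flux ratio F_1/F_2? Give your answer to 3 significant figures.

Wien's law: T_1/T_2 = λ_2/λ_1 = 379/967 = 0.3919.
L_1/L_2 = (R_1/R_2)²(T_1/T_2)⁴ = (3.00)²(0.3919)⁴ = 0.2124.
F_1/F_2 = (L_1/L_2)/(d_1/d_2)² = 0.2124/(0.575)² = 0.6423.

0.642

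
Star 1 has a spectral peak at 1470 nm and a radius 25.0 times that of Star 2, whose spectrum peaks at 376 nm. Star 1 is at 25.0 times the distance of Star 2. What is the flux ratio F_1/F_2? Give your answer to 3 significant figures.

0.00428

Wien's law: T_1/T_2 = λ_2/λ_1 = 376/1470 = 0.2558.
L_1/L_2 = (R_1/R_2)²(T_1/T_2)⁴ = (25.0)²(0.2558)⁴ = 2.675.
F_1/F_2 = (L_1/L_2)/(d_1/d_2)² = 2.675/(25.0)² = 0.004280.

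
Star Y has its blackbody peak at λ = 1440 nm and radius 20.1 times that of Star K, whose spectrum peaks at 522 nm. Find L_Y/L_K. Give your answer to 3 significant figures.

6.98

Wien's law gives T ∝ 1/λ_max, so T_Y/T_K = λ_K/λ_Y = 522/1440 = 0.3625.
Then L ∝ R²T⁴ gives L_Y/L_K = (20.1)² × (0.3625)⁴ = 404.0 × 0.01727 = 6.976.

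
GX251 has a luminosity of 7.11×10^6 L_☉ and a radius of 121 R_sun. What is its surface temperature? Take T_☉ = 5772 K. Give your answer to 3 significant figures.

2.71×10^4 K

T/T_☉ = (L/L_☉)^(1/4) / (R/R_☉)^(1/2)
T = 5772 × (7.11×10^6)^(1/4) / √(121) = 5772 × 51.64 / 11.00 = 2.710×10^4 K.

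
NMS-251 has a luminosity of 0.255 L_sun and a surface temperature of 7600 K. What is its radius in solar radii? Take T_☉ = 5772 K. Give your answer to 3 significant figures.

0.291 solar radii

R/R_☉ = √(L/L_☉) / (T/T_☉)² = √(0.255) / (1.317)²
       = 0.5050 / 1.734 = 0.2913.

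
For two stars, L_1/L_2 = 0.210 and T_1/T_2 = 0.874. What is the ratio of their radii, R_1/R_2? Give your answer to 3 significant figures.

0.600

L ∝ R²T⁴ gives R ∝ √L / T², so
R_1/R_2 = √(0.210) / (0.874)² = 0.4583 / 0.7639 = 0.5999.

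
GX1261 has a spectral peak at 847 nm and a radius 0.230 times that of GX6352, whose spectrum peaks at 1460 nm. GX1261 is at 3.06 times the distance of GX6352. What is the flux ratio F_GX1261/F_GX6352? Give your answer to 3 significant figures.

Wien's law: T_GX1261/T_GX6352 = λ_GX6352/λ_GX1261 = 1460/847 = 1.724.
L_GX1261/L_GX6352 = (R_GX1261/R_GX6352)²(T_GX1261/T_GX6352)⁴ = (0.230)²(1.724)⁴ = 0.4670.
F_GX1261/F_GX6352 = (L_GX1261/L_GX6352)/(d_GX1261/d_GX6352)² = 0.4670/(3.06)² = 0.04988.

0.0499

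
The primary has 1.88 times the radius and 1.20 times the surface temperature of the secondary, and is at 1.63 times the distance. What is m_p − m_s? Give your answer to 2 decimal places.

L_p/L_s = (1.88)²(1.20)⁴ = 7.329.
F_p/F_s = (L_p/L_s)/(d_p/d_s)² = 7.329/2.657 = 2.758.
m_p − m_s = −2.5 log₁₀(2.758) = -1.10.

-1.10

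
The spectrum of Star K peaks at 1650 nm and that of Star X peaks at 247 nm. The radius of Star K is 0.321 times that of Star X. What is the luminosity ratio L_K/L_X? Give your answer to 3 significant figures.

Wien's law gives T ∝ 1/λ_max, so T_K/T_X = λ_X/λ_K = 247/1650 = 0.1497.
Then L ∝ R²T⁴ gives L_K/L_X = (0.321)² × (0.1497)⁴ = 0.1030 × 5.022×10^-4 = 5.174×10^-5.

5.17×10^-5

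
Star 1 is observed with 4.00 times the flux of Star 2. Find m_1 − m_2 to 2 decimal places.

m_1 − m_2 = −2.5 log₁₀(F_1/F_2) = −2.5 log₁₀(4.00) = −2.5 × (0.602) = -1.505.

-1.51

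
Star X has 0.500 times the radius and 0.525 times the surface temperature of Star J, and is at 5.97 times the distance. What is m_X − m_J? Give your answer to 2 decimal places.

L_X/L_J = (0.500)²(0.525)⁴ = 0.01899.
F_X/F_J = (L_X/L_J)/(d_X/d_J)² = 0.01899/35.64 = 5.329×10^-4.
m_X − m_J = −2.5 log₁₀(5.329×10^-4) = 8.18.

8.18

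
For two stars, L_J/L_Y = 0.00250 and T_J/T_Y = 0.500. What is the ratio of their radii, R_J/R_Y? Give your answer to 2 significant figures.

L ∝ R²T⁴ gives R ∝ √L / T², so
R_J/R_Y = √(0.00250) / (0.500)² = 0.05000 / 0.2500 = 0.2000.

0.20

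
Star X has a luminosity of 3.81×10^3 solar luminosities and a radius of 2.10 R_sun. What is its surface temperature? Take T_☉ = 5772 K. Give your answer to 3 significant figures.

T/T_☉ = (L/L_☉)^(1/4) / (R/R_☉)^(1/2)
T = 5772 × (3.81×10^3)^(1/4) / √(2.10) = 5772 × 7.857 / 1.449 = 3.129×10^4 K.

3.13×10^4 K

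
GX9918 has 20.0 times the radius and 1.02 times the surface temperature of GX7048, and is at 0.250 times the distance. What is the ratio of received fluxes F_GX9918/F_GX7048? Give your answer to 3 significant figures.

L_GX9918/L_GX7048 = (R_GX9918/R_GX7048)²(T_GX9918/T_GX7048)⁴ = (20.0)² × (1.02)⁴ = 433.0.
F_GX9918/F_GX7048 = (L_GX9918/L_GX7048)/(d_GX9918/d_GX7048)² = 433.0 / (0.250)² = 6928.

6.93×10^3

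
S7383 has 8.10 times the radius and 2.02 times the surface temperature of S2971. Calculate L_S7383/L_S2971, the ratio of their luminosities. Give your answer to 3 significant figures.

1.09×10^3

From the Stefan–Boltzmann law, L ∝ R²T⁴, so
L_S7383/L_S2971 = (R_S7383/R_S2971)² (T_S7383/T_S2971)⁴ = (8.10)² × (2.02)⁴ = 65.61 × 16.65 = 1092.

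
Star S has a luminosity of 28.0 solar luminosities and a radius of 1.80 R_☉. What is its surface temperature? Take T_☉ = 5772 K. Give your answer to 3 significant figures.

T/T_☉ = (L/L_☉)^(1/4) / (R/R_☉)^(1/2)
T = 5772 × (28.0)^(1/4) / √(1.80) = 5772 × 2.300 / 1.342 = 9896 K.

9.90×10^3 K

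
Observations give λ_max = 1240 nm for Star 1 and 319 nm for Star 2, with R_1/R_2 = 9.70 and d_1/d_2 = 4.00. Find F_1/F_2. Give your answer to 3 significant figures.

0.0258

Wien's law: T_1/T_2 = λ_2/λ_1 = 319/1240 = 0.2573.
L_1/L_2 = (R_1/R_2)²(T_1/T_2)⁴ = (9.70)²(0.2573)⁴ = 0.4121.
F_1/F_2 = (L_1/L_2)/(d_1/d_2)² = 0.4121/(4.00)² = 0.02576.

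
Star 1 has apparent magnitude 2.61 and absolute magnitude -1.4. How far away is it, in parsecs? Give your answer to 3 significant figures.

63.4 pc

m − M = 5 log₁₀(d/10 pc)
2.61 − (-1.4) = 4.01 = 5 log₁₀(d/10)
d = 10 × 10^(4.01/5) = 10 × 10^0.802 = 63.39 pc.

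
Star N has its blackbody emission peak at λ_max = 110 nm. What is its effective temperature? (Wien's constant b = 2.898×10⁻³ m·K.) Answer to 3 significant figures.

2.63×10^4 K

T = b/λ_max = 2.898×10⁻³ / (110×10⁻⁹) = 2.635×10^4 K.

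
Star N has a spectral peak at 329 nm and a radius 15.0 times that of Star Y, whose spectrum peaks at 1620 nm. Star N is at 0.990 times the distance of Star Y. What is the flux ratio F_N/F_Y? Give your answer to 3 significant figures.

1.35×10^5

Wien's law: T_N/T_Y = λ_Y/λ_N = 1620/329 = 4.924.
L_N/L_Y = (R_N/R_Y)²(T_N/T_Y)⁴ = (15.0)²(4.924)⁴ = 1.323×10^5.
F_N/F_Y = (L_N/L_Y)/(d_N/d_Y)² = 1.323×10^5/(0.990)² = 1.350×10^5.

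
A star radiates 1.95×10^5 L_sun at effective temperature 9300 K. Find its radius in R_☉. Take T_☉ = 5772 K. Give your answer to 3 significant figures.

170 R_☉

R/R_☉ = √(L/L_☉) / (T/T_☉)² = √(1.95×10^5) / (1.611)²
       = 441.6 / 2.596 = 170.1.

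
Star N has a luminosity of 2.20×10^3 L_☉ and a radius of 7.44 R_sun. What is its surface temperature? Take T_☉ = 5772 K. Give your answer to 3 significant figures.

1.45×10^4 K

T/T_☉ = (L/L_☉)^(1/4) / (R/R_☉)^(1/2)
T = 5772 × (2.20×10^3)^(1/4) / √(7.44) = 5772 × 6.849 / 2.728 = 1.449×10^4 K.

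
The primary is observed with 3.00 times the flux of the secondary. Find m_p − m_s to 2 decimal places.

-1.19

m_p − m_s = −2.5 log₁₀(F_p/F_s) = −2.5 log₁₀(3.00) = −2.5 × (0.477) = -1.193.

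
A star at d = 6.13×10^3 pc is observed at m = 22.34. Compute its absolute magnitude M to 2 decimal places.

M = m − 5 log₁₀(d/10 pc) = 22.34 − 5 log₁₀(6.13×10^3/10)
  = 22.34 − 5 × 2.787 = 22.34 − 13.94 = 8.40.

8.40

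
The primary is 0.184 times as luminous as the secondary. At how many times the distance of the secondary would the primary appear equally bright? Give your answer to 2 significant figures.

0.43

Equal flux requires L_p/d_p² = L_s/d_s², so d_p/d_s = √(L_p/L_s)
= √(0.184) = 0.4290.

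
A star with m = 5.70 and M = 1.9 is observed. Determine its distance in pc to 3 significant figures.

m − M = 5 log₁₀(d/10 pc)
5.70 − (1.9) = 3.80 = 5 log₁₀(d/10)
d = 10 × 10^(3.80/5) = 10 × 10^0.760 = 57.54 pc.

57.5 pc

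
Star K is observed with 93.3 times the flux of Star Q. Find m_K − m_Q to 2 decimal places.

m_K − m_Q = −2.5 log₁₀(F_K/F_Q) = −2.5 log₁₀(93.3) = −2.5 × (1.970) = -4.925.

-4.92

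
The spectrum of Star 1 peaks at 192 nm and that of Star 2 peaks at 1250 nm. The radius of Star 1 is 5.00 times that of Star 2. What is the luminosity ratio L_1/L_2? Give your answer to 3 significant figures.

Wien's law gives T ∝ 1/λ_max, so T_1/T_2 = λ_2/λ_1 = 1250/192 = 6.510.
Then L ∝ R²T⁴ gives L_1/L_2 = (5.00)² × (6.510)⁴ = 25.00 × 1797 = 4.491×10^4.

4.49×10^4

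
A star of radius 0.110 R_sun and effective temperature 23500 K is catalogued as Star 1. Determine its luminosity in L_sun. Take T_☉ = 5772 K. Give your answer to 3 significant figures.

3.32 L_sun

L/L_☉ = (R/R_☉)² (T/T_☉)⁴ = (0.110)² × (23500/5772)⁴
       = 0.01210 × (4.071)⁴ = 0.01210 × 274.8 = 3.325.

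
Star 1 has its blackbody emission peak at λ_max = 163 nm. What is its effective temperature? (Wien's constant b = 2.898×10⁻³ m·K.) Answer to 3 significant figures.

1.78×10^4 K

T = b/λ_max = 2.898×10⁻³ / (163×10⁻⁹) = 1.778×10^4 K.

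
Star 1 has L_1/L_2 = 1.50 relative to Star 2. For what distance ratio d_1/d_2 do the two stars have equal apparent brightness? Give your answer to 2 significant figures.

Equal flux requires L_1/d_1² = L_2/d_2², so d_1/d_2 = √(L_1/L_2)
= √(1.50) = 1.225.

1.2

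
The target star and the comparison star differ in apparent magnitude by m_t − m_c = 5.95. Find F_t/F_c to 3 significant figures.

F_t/F_c = 10^(−(m_t − m_c)/2.5) = 10^(-5.95/2.5) = 10^-2.380 = 0.004169.

0.00417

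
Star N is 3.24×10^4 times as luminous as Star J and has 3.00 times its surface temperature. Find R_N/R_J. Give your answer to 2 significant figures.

20

L ∝ R²T⁴ gives R ∝ √L / T², so
R_N/R_J = √(3.24×10^4) / (3.00)² = 180.0 / 9.000 = 20.00.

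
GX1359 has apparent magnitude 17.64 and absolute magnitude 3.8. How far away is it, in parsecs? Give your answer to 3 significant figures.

m − M = 5 log₁₀(d/10 pc)
17.64 − (3.8) = 13.84 = 5 log₁₀(d/10)
d = 10 × 10^(13.84/5) = 10 × 10^2.768 = 5861 pc.

5.86×10^3 pc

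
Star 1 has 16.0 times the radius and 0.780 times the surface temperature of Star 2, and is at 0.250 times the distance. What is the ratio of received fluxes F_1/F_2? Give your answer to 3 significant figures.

L_1/L_2 = (R_1/R_2)²(T_1/T_2)⁴ = (16.0)² × (0.780)⁴ = 94.76.
F_1/F_2 = (L_1/L_2)/(d_1/d_2)² = 94.76 / (0.250)² = 1516.

1.52×10^3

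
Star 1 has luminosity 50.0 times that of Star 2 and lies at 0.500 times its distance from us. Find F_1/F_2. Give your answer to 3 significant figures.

200

F = L/(4πd²), so F_1/F_2 = (L_1/L_2) / (d_1/d_2)²
= 50.0 / (0.500)² = 50.0 / 0.2500 = 200.0.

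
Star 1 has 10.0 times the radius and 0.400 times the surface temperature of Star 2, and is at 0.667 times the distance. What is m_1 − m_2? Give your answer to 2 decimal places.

L_1/L_2 = (10.0)²(0.400)⁴ = 2.560.
F_1/F_2 = (L_1/L_2)/(d_1/d_2)² = 2.560/0.4449 = 5.754.
m_1 − m_2 = −2.5 log₁₀(5.754) = -1.90.

-1.90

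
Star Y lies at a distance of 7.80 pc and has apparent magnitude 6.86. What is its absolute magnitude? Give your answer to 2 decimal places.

M = m − 5 log₁₀(d/10 pc) = 6.86 − 5 log₁₀(7.80/10)
  = 6.86 − 5 × -0.108 = 6.86 − -0.54 = 7.40.

7.40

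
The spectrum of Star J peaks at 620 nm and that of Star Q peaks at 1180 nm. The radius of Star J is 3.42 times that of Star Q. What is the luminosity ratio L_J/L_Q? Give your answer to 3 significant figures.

153

Wien's law gives T ∝ 1/λ_max, so T_J/T_Q = λ_Q/λ_J = 1180/620 = 1.903.
Then L ∝ R²T⁴ gives L_J/L_Q = (3.42)² × (1.903)⁴ = 11.70 × 13.12 = 153.5.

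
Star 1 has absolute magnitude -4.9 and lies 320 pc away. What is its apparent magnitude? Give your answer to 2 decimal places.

m = M + 5 log₁₀(d/10 pc) = -4.9 + 5 log₁₀(320/10)
  = -4.9 + 5 × 1.505 = -4.9 + 7.53 = 2.63.

2.63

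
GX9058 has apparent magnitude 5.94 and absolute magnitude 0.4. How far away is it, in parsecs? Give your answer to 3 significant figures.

128 pc

m − M = 5 log₁₀(d/10 pc)
5.94 − (0.4) = 5.54 = 5 log₁₀(d/10)
d = 10 × 10^(5.54/5) = 10 × 10^1.108 = 128.2 pc.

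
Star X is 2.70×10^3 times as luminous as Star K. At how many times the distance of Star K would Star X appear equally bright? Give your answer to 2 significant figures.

Equal flux requires L_X/d_X² = L_K/d_K², so d_X/d_K = √(L_X/L_K)
= √(2.70×10^3) = 51.96.

52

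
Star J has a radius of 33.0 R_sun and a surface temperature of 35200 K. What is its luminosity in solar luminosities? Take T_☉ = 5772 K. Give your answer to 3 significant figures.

L/L_☉ = (R/R_☉)² (T/T_☉)⁴ = (33.0)² × (35200/5772)⁴
       = 1089 × (6.098)⁴ = 1089 × 1383 = 1.506×10^6.

1.51×10^6 solar luminosities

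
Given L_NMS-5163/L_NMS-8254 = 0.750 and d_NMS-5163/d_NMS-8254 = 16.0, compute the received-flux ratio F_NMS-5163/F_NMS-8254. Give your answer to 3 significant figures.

0.00293

F = L/(4πd²), so F_NMS-5163/F_NMS-8254 = (L_NMS-5163/L_NMS-8254) / (d_NMS-5163/d_NMS-8254)²
= 0.750 / (16.0)² = 0.750 / 256.0 = 0.002930.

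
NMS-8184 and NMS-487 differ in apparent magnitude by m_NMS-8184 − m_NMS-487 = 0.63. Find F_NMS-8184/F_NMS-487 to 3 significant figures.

F_NMS-8184/F_NMS-487 = 10^(−(m_NMS-8184 − m_NMS-487)/2.5) = 10^(-0.63/2.5) = 10^-0.252 = 0.5598.

0.560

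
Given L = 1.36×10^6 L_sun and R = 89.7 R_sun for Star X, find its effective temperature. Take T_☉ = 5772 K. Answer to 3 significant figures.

T/T_☉ = (L/L_☉)^(1/4) / (R/R_☉)^(1/2)
T = 5772 × (1.36×10^6)^(1/4) / √(89.7) = 5772 × 34.15 / 9.471 = 2.081×10^4 K.

2.08×10^4 K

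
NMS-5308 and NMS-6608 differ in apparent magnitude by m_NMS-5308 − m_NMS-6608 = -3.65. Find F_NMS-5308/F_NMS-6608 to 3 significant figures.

28.8

F_NMS-5308/F_NMS-6608 = 10^(−(m_NMS-5308 − m_NMS-6608)/2.5) = 10^(3.65/2.5) = 10^1.460 = 28.84.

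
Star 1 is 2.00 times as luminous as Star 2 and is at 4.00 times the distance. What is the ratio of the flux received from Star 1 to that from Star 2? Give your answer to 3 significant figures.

0.125

F = L/(4πd²), so F_1/F_2 = (L_1/L_2) / (d_1/d_2)²
= 2.00 / (4.00)² = 2.00 / 16.00 = 0.1250.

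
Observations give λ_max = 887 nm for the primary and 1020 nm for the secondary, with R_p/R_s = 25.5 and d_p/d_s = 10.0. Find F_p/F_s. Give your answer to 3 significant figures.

11.4

Wien's law: T_p/T_s = λ_s/λ_p = 1020/887 = 1.150.
L_p/L_s = (R_p/R_s)²(T_p/T_s)⁴ = (25.5)²(1.150)⁴ = 1137.
F_p/F_s = (L_p/L_s)/(d_p/d_s)² = 1137/(10.0)² = 11.37.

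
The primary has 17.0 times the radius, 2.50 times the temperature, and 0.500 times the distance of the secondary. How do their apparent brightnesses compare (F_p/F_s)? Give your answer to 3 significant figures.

L_p/L_s = (R_p/R_s)²(T_p/T_s)⁴ = (17.0)² × (2.50)⁴ = 1.129×10^4.
F_p/F_s = (L_p/L_s)/(d_p/d_s)² = 1.129×10^4 / (0.500)² = 4.516×10^4.

4.52×10^4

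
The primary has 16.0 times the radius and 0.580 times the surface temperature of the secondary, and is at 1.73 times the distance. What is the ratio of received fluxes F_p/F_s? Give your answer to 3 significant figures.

9.68

L_p/L_s = (R_p/R_s)²(T_p/T_s)⁴ = (16.0)² × (0.580)⁴ = 28.97.
F_p/F_s = (L_p/L_s)/(d_p/d_s)² = 28.97 / (1.73)² = 9.680.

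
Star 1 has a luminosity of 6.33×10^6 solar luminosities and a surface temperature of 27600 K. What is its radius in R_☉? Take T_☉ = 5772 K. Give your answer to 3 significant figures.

110 R_☉

R/R_☉ = √(L/L_☉) / (T/T_☉)² = √(6.33×10^6) / (4.782)²
       = 2516 / 22.86 = 110.0.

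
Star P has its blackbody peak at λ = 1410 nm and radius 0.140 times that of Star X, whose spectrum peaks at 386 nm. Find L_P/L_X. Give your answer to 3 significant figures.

1.10×10^-4

Wien's law gives T ∝ 1/λ_max, so T_P/T_X = λ_X/λ_P = 386/1410 = 0.2738.
Then L ∝ R²T⁴ gives L_P/L_X = (0.140)² × (0.2738)⁴ = 0.01960 × 0.005617 = 1.101×10^-4.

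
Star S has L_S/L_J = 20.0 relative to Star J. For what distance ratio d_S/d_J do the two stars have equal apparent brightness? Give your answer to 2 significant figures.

Equal flux requires L_S/d_S² = L_J/d_J², so d_S/d_J = √(L_S/L_J)
= √(20.0) = 4.472.

4.5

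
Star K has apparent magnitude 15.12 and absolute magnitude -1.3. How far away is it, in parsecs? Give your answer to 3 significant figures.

1.92×10^4 pc

m − M = 5 log₁₀(d/10 pc)
15.12 − (-1.3) = 16.42 = 5 log₁₀(d/10)
d = 10 × 10^(16.42/5) = 10 × 10^3.284 = 1.923×10^4 pc.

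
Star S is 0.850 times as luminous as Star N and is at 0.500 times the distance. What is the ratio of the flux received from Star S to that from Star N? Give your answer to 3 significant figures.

3.40

F = L/(4πd²), so F_S/F_N = (L_S/L_N) / (d_S/d_N)²
= 0.850 / (0.500)² = 0.850 / 0.2500 = 3.400.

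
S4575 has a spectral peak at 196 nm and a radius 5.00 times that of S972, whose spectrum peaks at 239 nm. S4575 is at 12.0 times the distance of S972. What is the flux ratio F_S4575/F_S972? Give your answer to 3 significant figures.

0.384

Wien's law: T_S4575/T_S972 = λ_S972/λ_S4575 = 239/196 = 1.219.
L_S4575/L_S972 = (R_S4575/R_S972)²(T_S4575/T_S972)⁴ = (5.00)²(1.219)⁴ = 55.27.
F_S4575/F_S972 = (L_S4575/L_S972)/(d_S4575/d_S972)² = 55.27/(12.0)² = 0.3838.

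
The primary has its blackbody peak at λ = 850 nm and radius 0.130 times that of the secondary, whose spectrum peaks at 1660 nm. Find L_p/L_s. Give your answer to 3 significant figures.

0.246

Wien's law gives T ∝ 1/λ_max, so T_p/T_s = λ_s/λ_p = 1660/850 = 1.953.
Then L ∝ R²T⁴ gives L_p/L_s = (0.130)² × (1.953)⁴ = 0.01690 × 14.55 = 0.2458.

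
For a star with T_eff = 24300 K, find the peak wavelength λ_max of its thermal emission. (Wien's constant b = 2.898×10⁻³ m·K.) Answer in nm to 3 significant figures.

119 nm

λ_max = b/T = 2.898×10⁻³ / 24300 = 1.19×10^-7 m = 119.3 nm.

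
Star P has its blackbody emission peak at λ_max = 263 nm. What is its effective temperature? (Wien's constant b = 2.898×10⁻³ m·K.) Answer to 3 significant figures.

T = b/λ_max = 2.898×10⁻³ / (263×10⁻⁹) = 1.102×10^4 K.

1.10×10^4 K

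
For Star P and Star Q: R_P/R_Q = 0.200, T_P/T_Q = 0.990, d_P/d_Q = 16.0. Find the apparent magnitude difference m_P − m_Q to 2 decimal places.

9.56

L_P/L_Q = (0.200)²(0.990)⁴ = 0.03842.
F_P/F_Q = (L_P/L_Q)/(d_P/d_Q)² = 0.03842/256.0 = 1.501×10^-4.
m_P − m_Q = −2.5 log₁₀(1.501×10^-4) = 9.56.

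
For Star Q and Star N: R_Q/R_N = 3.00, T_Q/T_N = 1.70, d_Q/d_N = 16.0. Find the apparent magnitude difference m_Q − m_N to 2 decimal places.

1.33

L_Q/L_N = (3.00)²(1.70)⁴ = 75.17.
F_Q/F_N = (L_Q/L_N)/(d_Q/d_N)² = 75.17/256.0 = 0.2936.
m_Q − m_N = −2.5 log₁₀(0.2936) = 1.33.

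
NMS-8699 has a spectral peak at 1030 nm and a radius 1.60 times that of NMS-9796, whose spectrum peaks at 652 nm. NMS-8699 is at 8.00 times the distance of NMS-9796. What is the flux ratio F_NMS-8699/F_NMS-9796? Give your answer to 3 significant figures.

0.00642

Wien's law: T_NMS-8699/T_NMS-9796 = λ_NMS-9796/λ_NMS-8699 = 652/1030 = 0.6330.
L_NMS-8699/L_NMS-9796 = (R_NMS-8699/R_NMS-9796)²(T_NMS-8699/T_NMS-9796)⁴ = (1.60)²(0.6330)⁴ = 0.4110.
F_NMS-8699/F_NMS-9796 = (L_NMS-8699/L_NMS-9796)/(d_NMS-8699/d_NMS-9796)² = 0.4110/(8.00)² = 0.006422.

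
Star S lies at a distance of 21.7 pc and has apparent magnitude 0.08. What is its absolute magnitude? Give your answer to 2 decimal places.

M = m − 5 log₁₀(d/10 pc) = 0.08 − 5 log₁₀(21.7/10)
  = 0.08 − 5 × 0.336 = 0.08 − 1.68 = -1.60.

-1.60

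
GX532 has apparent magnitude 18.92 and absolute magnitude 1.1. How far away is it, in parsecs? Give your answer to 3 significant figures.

3.66×10^4 pc

m − M = 5 log₁₀(d/10 pc)
18.92 − (1.1) = 17.82 = 5 log₁₀(d/10)
d = 10 × 10^(17.82/5) = 10 × 10^3.564 = 3.664×10^4 pc.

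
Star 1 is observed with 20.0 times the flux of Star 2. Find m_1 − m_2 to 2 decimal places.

-3.25

m_1 − m_2 = −2.5 log₁₀(F_1/F_2) = −2.5 log₁₀(20.0) = −2.5 × (1.301) = -3.253.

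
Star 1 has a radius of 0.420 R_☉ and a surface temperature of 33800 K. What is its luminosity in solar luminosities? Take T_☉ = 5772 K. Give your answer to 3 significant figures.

207 solar luminosities

L/L_☉ = (R/R_☉)² (T/T_☉)⁴ = (0.420)² × (33800/5772)⁴
       = 0.1764 × (5.856)⁴ = 0.1764 × 1176 = 207.4.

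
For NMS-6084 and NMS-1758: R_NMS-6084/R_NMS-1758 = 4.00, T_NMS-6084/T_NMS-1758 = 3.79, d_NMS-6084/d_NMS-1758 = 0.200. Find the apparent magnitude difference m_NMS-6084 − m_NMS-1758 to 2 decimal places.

-12.29

L_NMS-6084/L_NMS-1758 = (4.00)²(3.79)⁴ = 3301.
F_NMS-6084/F_NMS-1758 = (L_NMS-6084/L_NMS-1758)/(d_NMS-6084/d_NMS-1758)² = 3301/0.04000 = 8.253×10^4.
m_NMS-6084 − m_NMS-1758 = −2.5 log₁₀(8.253×10^4) = -12.29.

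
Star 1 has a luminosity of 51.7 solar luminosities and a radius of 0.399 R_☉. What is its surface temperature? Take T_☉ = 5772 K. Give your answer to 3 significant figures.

2.45×10^4 K

T/T_☉ = (L/L_☉)^(1/4) / (R/R_☉)^(1/2)
T = 5772 × (51.7)^(1/4) / √(0.399) = 5772 × 2.681 / 0.6317 = 2.450×10^4 K.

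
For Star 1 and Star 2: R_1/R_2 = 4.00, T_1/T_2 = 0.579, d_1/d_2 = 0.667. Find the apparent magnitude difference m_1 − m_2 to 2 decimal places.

-1.52

L_1/L_2 = (4.00)²(0.579)⁴ = 1.798.
F_1/F_2 = (L_1/L_2)/(d_1/d_2)² = 1.798/0.4449 = 4.042.
m_1 − m_2 = −2.5 log₁₀(4.042) = -1.52.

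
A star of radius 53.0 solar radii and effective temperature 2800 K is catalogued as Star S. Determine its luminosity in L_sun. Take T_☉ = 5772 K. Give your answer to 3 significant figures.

156 L_sun

L/L_☉ = (R/R_☉)² (T/T_☉)⁴ = (53.0)² × (2800/5772)⁴
       = 2809 × (0.4851)⁴ = 2809 × 0.05538 = 155.6.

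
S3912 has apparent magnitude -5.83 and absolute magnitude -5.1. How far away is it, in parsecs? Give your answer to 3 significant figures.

7.14 pc

m − M = 5 log₁₀(d/10 pc)
-5.83 − (-5.1) = -0.73 = 5 log₁₀(d/10)
d = 10 × 10^(-0.73/5) = 10 × 10^-0.146 = 7.145 pc.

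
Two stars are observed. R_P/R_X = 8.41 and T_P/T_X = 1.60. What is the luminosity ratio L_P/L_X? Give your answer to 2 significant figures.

From the Stefan–Boltzmann law, L ∝ R²T⁴, so
L_P/L_X = (R_P/R_X)² (T_P/T_X)⁴ = (8.41)² × (1.60)⁴ = 70.73 × 6.554 = 463.5.

4.6×10^2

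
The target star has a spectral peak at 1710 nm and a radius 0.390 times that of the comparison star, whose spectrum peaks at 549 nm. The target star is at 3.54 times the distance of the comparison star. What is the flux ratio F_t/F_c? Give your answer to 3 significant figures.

1.29×10^-4

Wien's law: T_t/T_c = λ_c/λ_t = 549/1710 = 0.3211.
L_t/L_c = (R_t/R_c)²(T_t/T_c)⁴ = (0.390)²(0.3211)⁴ = 0.001616.
F_t/F_c = (L_t/L_c)/(d_t/d_c)² = 0.001616/(3.54)² = 1.290×10^-4.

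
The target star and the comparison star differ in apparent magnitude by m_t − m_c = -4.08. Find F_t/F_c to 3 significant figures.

42.9

F_t/F_c = 10^(−(m_t − m_c)/2.5) = 10^(4.08/2.5) = 10^1.632 = 42.85.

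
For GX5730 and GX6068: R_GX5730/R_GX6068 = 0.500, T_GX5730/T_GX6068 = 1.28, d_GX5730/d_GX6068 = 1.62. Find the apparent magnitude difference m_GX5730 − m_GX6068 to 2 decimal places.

1.48

L_GX5730/L_GX6068 = (0.500)²(1.28)⁴ = 0.6711.
F_GX5730/F_GX6068 = (L_GX5730/L_GX6068)/(d_GX5730/d_GX6068)² = 0.6711/2.624 = 0.2557.
m_GX5730 − m_GX6068 = −2.5 log₁₀(0.2557) = 1.48.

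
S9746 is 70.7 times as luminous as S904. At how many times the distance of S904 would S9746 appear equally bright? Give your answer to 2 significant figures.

Equal flux requires L_S9746/d_S9746² = L_S904/d_S904², so d_S9746/d_S904 = √(L_S9746/L_S904)
= √(70.7) = 8.408.

8.4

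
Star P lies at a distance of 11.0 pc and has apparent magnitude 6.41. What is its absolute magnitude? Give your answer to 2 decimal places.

6.20

M = m − 5 log₁₀(d/10 pc) = 6.41 − 5 log₁₀(11.0/10)
  = 6.41 − 5 × 0.041 = 6.41 − 0.21 = 6.20.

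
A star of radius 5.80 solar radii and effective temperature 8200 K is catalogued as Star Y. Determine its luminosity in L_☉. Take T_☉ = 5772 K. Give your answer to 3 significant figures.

137 L_☉

L/L_☉ = (R/R_☉)² (T/T_☉)⁴ = (5.80)² × (8200/5772)⁴
       = 33.64 × (1.421)⁴ = 33.64 × 4.073 = 137.0.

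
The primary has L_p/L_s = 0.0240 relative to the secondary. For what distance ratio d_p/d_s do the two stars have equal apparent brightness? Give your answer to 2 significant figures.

Equal flux requires L_p/d_p² = L_s/d_s², so d_p/d_s = √(L_p/L_s)
= √(0.0240) = 0.1549.

0.15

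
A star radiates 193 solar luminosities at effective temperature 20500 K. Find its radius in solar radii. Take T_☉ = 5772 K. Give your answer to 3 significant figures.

R/R_☉ = √(L/L_☉) / (T/T_☉)² = √(193) / (3.552)²
       = 13.89 / 12.61 = 1.101.

1.10 solar radii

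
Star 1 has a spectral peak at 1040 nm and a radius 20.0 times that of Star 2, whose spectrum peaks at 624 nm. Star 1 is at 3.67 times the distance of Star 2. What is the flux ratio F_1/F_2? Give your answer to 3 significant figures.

3.85

Wien's law: T_1/T_2 = λ_2/λ_1 = 624/1040 = 0.6000.
L_1/L_2 = (R_1/R_2)²(T_1/T_2)⁴ = (20.0)²(0.6000)⁴ = 51.84.
F_1/F_2 = (L_1/L_2)/(d_1/d_2)² = 51.84/(3.67)² = 3.849.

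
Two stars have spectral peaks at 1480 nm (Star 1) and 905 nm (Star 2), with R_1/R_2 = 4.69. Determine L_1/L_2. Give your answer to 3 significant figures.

Wien's law gives T ∝ 1/λ_max, so T_1/T_2 = λ_2/λ_1 = 905/1480 = 0.6115.
Then L ∝ R²T⁴ gives L_1/L_2 = (4.69)² × (0.6115)⁴ = 22.00 × 0.1398 = 3.075.

3.08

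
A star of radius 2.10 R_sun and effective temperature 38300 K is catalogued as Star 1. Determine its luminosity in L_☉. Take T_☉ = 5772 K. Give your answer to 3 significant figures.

8.55×10^3 L_☉

L/L_☉ = (R/R_☉)² (T/T_☉)⁴ = (2.10)² × (38300/5772)⁴
       = 4.410 × (6.635)⁴ = 4.410 × 1939 = 8549.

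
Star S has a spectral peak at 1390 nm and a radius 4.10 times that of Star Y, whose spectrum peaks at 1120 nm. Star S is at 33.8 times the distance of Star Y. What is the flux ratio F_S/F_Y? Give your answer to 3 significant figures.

0.00620

Wien's law: T_S/T_Y = λ_Y/λ_S = 1120/1390 = 0.8058.
L_S/L_Y = (R_S/R_Y)²(T_S/T_Y)⁴ = (4.10)²(0.8058)⁴ = 7.086.
F_S/F_Y = (L_S/L_Y)/(d_S/d_Y)² = 7.086/(33.8)² = 0.006202.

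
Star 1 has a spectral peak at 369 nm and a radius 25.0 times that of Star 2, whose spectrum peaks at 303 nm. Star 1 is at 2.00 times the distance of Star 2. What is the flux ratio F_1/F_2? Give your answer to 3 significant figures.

71.0

Wien's law: T_1/T_2 = λ_2/λ_1 = 303/369 = 0.8211.
L_1/L_2 = (R_1/R_2)²(T_1/T_2)⁴ = (25.0)²(0.8211)⁴ = 284.1.
F_1/F_2 = (L_1/L_2)/(d_1/d_2)² = 284.1/(2.00)² = 71.04.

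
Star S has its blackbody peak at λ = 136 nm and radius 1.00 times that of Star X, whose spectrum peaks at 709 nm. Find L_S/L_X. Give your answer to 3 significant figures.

Wien's law gives T ∝ 1/λ_max, so T_S/T_X = λ_X/λ_S = 709/136 = 5.213.
Then L ∝ R²T⁴ gives L_S/L_X = (1.00)² × (5.213)⁴ = 1.000 × 738.6 = 738.6.

739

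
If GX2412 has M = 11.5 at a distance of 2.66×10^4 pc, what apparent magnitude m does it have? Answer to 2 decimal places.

28.62

m = M + 5 log₁₀(d/10 pc) = 11.5 + 5 log₁₀(2.66×10^4/10)
  = 11.5 + 5 × 3.425 = 11.5 + 17.12 = 28.62.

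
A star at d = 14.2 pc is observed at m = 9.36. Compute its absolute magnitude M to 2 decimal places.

8.60

M = m − 5 log₁₀(d/10 pc) = 9.36 − 5 log₁₀(14.2/10)
  = 9.36 − 5 × 0.152 = 9.36 − 0.76 = 8.60.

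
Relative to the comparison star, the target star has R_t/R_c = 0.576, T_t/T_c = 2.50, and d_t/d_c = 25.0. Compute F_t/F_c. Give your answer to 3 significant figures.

0.0207

L_t/L_c = (R_t/R_c)²(T_t/T_c)⁴ = (0.576)² × (2.50)⁴ = 12.96.
F_t/F_c = (L_t/L_c)/(d_t/d_c)² = 12.96 / (25.0)² = 0.02074.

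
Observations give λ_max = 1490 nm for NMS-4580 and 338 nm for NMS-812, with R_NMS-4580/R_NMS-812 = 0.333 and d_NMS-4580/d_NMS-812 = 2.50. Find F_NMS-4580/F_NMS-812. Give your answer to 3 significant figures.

4.70×10^-5

Wien's law: T_NMS-4580/T_NMS-812 = λ_NMS-812/λ_NMS-4580 = 338/1490 = 0.2268.
L_NMS-4580/L_NMS-812 = (R_NMS-4580/R_NMS-812)²(T_NMS-4580/T_NMS-812)⁴ = (0.333)²(0.2268)⁴ = 2.936×10^-4.
F_NMS-4580/F_NMS-812 = (L_NMS-4580/L_NMS-812)/(d_NMS-4580/d_NMS-812)² = 2.936×10^-4/(2.50)² = 4.698×10^-5.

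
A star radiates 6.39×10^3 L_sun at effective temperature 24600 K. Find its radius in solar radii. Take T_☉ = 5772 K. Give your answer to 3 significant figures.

4.40 solar radii

R/R_☉ = √(L/L_☉) / (T/T_☉)² = √(6.39×10^3) / (4.262)²
       = 79.94 / 18.16 = 4.401.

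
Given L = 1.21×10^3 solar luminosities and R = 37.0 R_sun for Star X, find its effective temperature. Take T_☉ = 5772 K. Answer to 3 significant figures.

5.60×10^3 K

T/T_☉ = (L/L_☉)^(1/4) / (R/R_☉)^(1/2)
T = 5772 × (1.21×10^3)^(1/4) / √(37.0) = 5772 × 5.898 / 6.083 = 5597 K.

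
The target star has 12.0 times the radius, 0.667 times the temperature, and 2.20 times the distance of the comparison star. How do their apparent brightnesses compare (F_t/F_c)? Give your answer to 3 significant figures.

5.89

L_t/L_c = (R_t/R_c)²(T_t/T_c)⁴ = (12.0)² × (0.667)⁴ = 28.50.
F_t/F_c = (L_t/L_c)/(d_t/d_c)² = 28.50 / (2.20)² = 5.889.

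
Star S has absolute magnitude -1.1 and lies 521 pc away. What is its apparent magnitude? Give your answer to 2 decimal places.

7.48

m = M + 5 log₁₀(d/10 pc) = -1.1 + 5 log₁₀(521/10)
  = -1.1 + 5 × 1.717 = -1.1 + 8.58 = 7.48.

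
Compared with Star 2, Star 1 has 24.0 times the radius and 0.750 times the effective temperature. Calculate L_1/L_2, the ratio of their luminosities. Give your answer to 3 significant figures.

182

From the Stefan–Boltzmann law, L ∝ R²T⁴, so
L_1/L_2 = (R_1/R_2)² (T_1/T_2)⁴ = (24.0)² × (0.750)⁴ = 576.0 × 0.3164 = 182.2.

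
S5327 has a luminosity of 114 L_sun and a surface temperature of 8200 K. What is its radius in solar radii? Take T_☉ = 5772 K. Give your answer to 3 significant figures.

R/R_☉ = √(L/L_☉) / (T/T_☉)² = √(114) / (1.421)²
       = 10.68 / 2.018 = 5.290.

5.29 solar radii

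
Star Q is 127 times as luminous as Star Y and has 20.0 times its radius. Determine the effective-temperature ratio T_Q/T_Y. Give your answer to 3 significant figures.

0.751

L ∝ R²T⁴ gives T ∝ (L/R²)^(1/4), so
T_Q/T_Y = (127 / 20.0²)^(1/4) = (0.3175)^(1/4) = 0.7506.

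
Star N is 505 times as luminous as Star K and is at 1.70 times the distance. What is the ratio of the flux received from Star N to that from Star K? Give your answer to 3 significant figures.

175

F = L/(4πd²), so F_N/F_K = (L_N/L_K) / (d_N/d_K)²
= 505 / (1.70)² = 505 / 2.890 = 174.7.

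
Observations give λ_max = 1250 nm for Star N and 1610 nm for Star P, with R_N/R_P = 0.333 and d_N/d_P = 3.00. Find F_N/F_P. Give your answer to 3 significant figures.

Wien's law: T_N/T_P = λ_P/λ_N = 1610/1250 = 1.288.
L_N/L_P = (R_N/R_P)²(T_N/T_P)⁴ = (0.333)²(1.288)⁴ = 0.3052.
F_N/F_P = (L_N/L_P)/(d_N/d_P)² = 0.3052/(3.00)² = 0.03391.

0.0339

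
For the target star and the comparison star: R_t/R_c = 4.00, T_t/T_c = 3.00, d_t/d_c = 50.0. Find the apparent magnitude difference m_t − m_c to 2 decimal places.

L_t/L_c = (4.00)²(3.00)⁴ = 1296.
F_t/F_c = (L_t/L_c)/(d_t/d_c)² = 1296/2500 = 0.5184.
m_t − m_c = −2.5 log₁₀(0.5184) = 0.71.

0.71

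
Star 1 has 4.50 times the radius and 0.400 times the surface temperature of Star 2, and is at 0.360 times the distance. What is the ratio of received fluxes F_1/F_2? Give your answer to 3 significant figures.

L_1/L_2 = (R_1/R_2)²(T_1/T_2)⁴ = (4.50)² × (0.400)⁴ = 0.5184.
F_1/F_2 = (L_1/L_2)/(d_1/d_2)² = 0.5184 / (0.360)² = 4.000.

4.00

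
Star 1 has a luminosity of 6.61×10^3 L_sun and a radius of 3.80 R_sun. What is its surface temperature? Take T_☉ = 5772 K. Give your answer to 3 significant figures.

T/T_☉ = (L/L_☉)^(1/4) / (R/R_☉)^(1/2)
T = 5772 × (6.61×10^3)^(1/4) / √(3.80) = 5772 × 9.017 / 1.949 = 2.670×10^4 K.

2.67×10^4 K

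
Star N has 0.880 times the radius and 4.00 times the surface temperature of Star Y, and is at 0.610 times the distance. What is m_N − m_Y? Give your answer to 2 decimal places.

-6.82

L_N/L_Y = (0.880)²(4.00)⁴ = 198.2.
F_N/F_Y = (L_N/L_Y)/(d_N/d_Y)² = 198.2/0.3721 = 532.8.
m_N − m_Y = −2.5 log₁₀(532.8) = -6.82.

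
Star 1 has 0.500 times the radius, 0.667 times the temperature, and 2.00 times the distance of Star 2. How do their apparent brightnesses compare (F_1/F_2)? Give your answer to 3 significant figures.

0.0124

L_1/L_2 = (R_1/R_2)²(T_1/T_2)⁴ = (0.500)² × (0.667)⁴ = 0.04948.
F_1/F_2 = (L_1/L_2)/(d_1/d_2)² = 0.04948 / (2.00)² = 0.01237.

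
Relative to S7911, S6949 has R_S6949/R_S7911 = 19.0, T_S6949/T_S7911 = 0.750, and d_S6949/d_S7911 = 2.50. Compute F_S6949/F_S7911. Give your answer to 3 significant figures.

18.3

L_S6949/L_S7911 = (R_S6949/R_S7911)²(T_S6949/T_S7911)⁴ = (19.0)² × (0.750)⁴ = 114.2.
F_S6949/F_S7911 = (L_S6949/L_S7911)/(d_S6949/d_S7911)² = 114.2 / (2.50)² = 18.28.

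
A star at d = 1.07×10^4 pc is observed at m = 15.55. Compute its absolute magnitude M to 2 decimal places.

M = m − 5 log₁₀(d/10 pc) = 15.55 − 5 log₁₀(1.07×10^4/10)
  = 15.55 − 5 × 3.029 = 15.55 − 15.15 = 0.40.

0.40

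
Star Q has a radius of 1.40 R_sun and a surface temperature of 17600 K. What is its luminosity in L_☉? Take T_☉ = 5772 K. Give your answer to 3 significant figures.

L/L_☉ = (R/R_☉)² (T/T_☉)⁴ = (1.40)² × (17600/5772)⁴
       = 1.960 × (3.049)⁴ = 1.960 × 86.45 = 169.4.

169 L_☉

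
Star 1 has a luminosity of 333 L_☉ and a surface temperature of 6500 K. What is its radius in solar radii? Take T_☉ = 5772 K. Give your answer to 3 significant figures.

R/R_☉ = √(L/L_☉) / (T/T_☉)² = √(333) / (1.126)²
       = 18.25 / 1.268 = 14.39.

14.4 solar radii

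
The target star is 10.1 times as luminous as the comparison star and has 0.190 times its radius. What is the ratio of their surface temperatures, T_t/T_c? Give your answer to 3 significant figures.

4.09

L ∝ R²T⁴ gives T ∝ (L/R²)^(1/4), so
T_t/T_c = (10.1 / 0.190²)^(1/4) = (279.8)^(1/4) = 4.090.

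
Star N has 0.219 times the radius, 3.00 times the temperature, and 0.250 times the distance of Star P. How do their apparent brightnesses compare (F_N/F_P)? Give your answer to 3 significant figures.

L_N/L_P = (R_N/R_P)²(T_N/T_P)⁴ = (0.219)² × (3.00)⁴ = 3.885.
F_N/F_P = (L_N/L_P)/(d_N/d_P)² = 3.885 / (0.250)² = 62.16.

62.2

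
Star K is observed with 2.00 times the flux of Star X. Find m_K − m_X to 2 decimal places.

m_K − m_X = −2.5 log₁₀(F_K/F_X) = −2.5 log₁₀(2.00) = −2.5 × (0.301) = -0.753.

-0.75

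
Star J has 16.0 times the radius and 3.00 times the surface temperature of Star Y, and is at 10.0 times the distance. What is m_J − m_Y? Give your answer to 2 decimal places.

L_J/L_Y = (16.0)²(3.00)⁴ = 2.074×10^4.
F_J/F_Y = (L_J/L_Y)/(d_J/d_Y)² = 2.074×10^4/100.0 = 207.4.
m_J − m_Y = −2.5 log₁₀(207.4) = -5.79.

-5.79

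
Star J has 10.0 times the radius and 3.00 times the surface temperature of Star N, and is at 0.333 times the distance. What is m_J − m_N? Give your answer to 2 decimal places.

-12.16

L_J/L_N = (10.0)²(3.00)⁴ = 8100.
F_J/F_N = (L_J/L_N)/(d_J/d_N)² = 8100/0.1109 = 7.305×10^4.
m_J − m_N = −2.5 log₁₀(7.305×10^4) = -12.16.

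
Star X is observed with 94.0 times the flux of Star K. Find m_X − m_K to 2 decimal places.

m_X − m_K = −2.5 log₁₀(F_X/F_K) = −2.5 log₁₀(94.0) = −2.5 × (1.973) = -4.933.

-4.93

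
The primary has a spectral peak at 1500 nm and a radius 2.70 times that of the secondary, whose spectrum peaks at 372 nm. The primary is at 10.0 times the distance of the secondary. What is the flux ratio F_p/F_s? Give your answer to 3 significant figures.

Wien's law: T_p/T_s = λ_s/λ_p = 372/1500 = 0.2480.
L_p/L_s = (R_p/R_s)²(T_p/T_s)⁴ = (2.70)²(0.2480)⁴ = 0.02758.
F_p/F_s = (L_p/L_s)/(d_p/d_s)² = 0.02758/(10.0)² = 2.758×10^-4.

2.76×10^-4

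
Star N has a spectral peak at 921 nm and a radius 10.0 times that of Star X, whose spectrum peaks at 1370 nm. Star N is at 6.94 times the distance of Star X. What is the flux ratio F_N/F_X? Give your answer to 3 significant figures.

Wien's law: T_N/T_X = λ_X/λ_N = 1370/921 = 1.488.
L_N/L_X = (R_N/R_X)²(T_N/T_X)⁴ = (10.0)²(1.488)⁴ = 489.6.
F_N/F_X = (L_N/L_X)/(d_N/d_X)² = 489.6/(6.94)² = 10.17.

10.2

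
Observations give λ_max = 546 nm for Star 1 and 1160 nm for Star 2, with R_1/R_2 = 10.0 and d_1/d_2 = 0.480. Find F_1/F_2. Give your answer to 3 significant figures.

Wien's law: T_1/T_2 = λ_2/λ_1 = 1160/546 = 2.125.
L_1/L_2 = (R_1/R_2)²(T_1/T_2)⁴ = (10.0)²(2.125)⁴ = 2037.
F_1/F_2 = (L_1/L_2)/(d_1/d_2)² = 2037/(0.480)² = 8843.

8.84×10^3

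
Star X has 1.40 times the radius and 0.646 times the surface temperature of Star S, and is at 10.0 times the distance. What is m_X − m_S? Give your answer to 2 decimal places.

L_X/L_S = (1.40)²(0.646)⁴ = 0.3413.
F_X/F_S = (L_X/L_S)/(d_X/d_S)² = 0.3413/100.0 = 0.003413.
m_X − m_S = −2.5 log₁₀(0.003413) = 6.17.

6.17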